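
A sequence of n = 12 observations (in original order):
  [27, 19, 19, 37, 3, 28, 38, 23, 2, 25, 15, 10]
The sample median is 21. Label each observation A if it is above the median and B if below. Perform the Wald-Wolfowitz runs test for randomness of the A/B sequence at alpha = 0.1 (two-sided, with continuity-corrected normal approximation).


Step 1: Compute median = 21; label A = above, B = below.
Labels in order: ABBABAAABABB  (n_A = 6, n_B = 6)
Step 2: Count runs R = 8.
Step 3: Under H0 (random ordering), E[R] = 2*n_A*n_B/(n_A+n_B) + 1 = 2*6*6/12 + 1 = 7.0000.
        Var[R] = 2*n_A*n_B*(2*n_A*n_B - n_A - n_B) / ((n_A+n_B)^2 * (n_A+n_B-1)) = 4320/1584 = 2.7273.
        SD[R] = 1.6514.
Step 4: Continuity-corrected z = (R - 0.5 - E[R]) / SD[R] = (8 - 0.5 - 7.0000) / 1.6514 = 0.3028.
Step 5: Two-sided p-value via normal approximation = 2*(1 - Phi(|z|)) = 0.762069.
Step 6: alpha = 0.1. fail to reject H0.

R = 8, z = 0.3028, p = 0.762069, fail to reject H0.


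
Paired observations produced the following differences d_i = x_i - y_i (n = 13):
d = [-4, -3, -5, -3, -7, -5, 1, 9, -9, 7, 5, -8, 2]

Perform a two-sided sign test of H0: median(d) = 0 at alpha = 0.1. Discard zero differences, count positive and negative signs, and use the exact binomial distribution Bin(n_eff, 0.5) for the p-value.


Step 1: Discard zero differences. Original n = 13; n_eff = number of nonzero differences = 13.
Nonzero differences (with sign): -4, -3, -5, -3, -7, -5, +1, +9, -9, +7, +5, -8, +2
Step 2: Count signs: positive = 5, negative = 8.
Step 3: Under H0: P(positive) = 0.5, so the number of positives S ~ Bin(13, 0.5).
Step 4: Two-sided exact p-value = sum of Bin(13,0.5) probabilities at or below the observed probability = 0.581055.
Step 5: alpha = 0.1. fail to reject H0.

n_eff = 13, pos = 5, neg = 8, p = 0.581055, fail to reject H0.


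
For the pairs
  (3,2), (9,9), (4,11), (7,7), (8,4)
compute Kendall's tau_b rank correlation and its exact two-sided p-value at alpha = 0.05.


Step 1: Enumerate the 10 unordered pairs (i,j) with i<j and classify each by sign(x_j-x_i) * sign(y_j-y_i).
  (1,2):dx=+6,dy=+7->C; (1,3):dx=+1,dy=+9->C; (1,4):dx=+4,dy=+5->C; (1,5):dx=+5,dy=+2->C
  (2,3):dx=-5,dy=+2->D; (2,4):dx=-2,dy=-2->C; (2,5):dx=-1,dy=-5->C; (3,4):dx=+3,dy=-4->D
  (3,5):dx=+4,dy=-7->D; (4,5):dx=+1,dy=-3->D
Step 2: C = 6, D = 4, total pairs = 10.
Step 3: tau = (C - D)/(n(n-1)/2) = (6 - 4)/10 = 0.200000.
Step 4: Exact two-sided p-value (enumerate n! = 120 permutations of y under H0): p = 0.816667.
Step 5: alpha = 0.05. fail to reject H0.

tau_b = 0.2000 (C=6, D=4), p = 0.816667, fail to reject H0.


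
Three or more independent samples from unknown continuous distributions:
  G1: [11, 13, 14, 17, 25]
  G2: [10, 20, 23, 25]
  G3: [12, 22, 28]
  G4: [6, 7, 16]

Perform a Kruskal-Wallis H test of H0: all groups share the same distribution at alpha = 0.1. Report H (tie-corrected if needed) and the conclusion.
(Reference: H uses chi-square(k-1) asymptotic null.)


Step 1: Combine all N = 15 observations and assign midranks.
sorted (value, group, rank): (6,G4,1), (7,G4,2), (10,G2,3), (11,G1,4), (12,G3,5), (13,G1,6), (14,G1,7), (16,G4,8), (17,G1,9), (20,G2,10), (22,G3,11), (23,G2,12), (25,G1,13.5), (25,G2,13.5), (28,G3,15)
Step 2: Sum ranks within each group.
R_1 = 39.5 (n_1 = 5)
R_2 = 38.5 (n_2 = 4)
R_3 = 31 (n_3 = 3)
R_4 = 11 (n_4 = 3)
Step 3: H = 12/(N(N+1)) * sum(R_i^2/n_i) - 3(N+1)
     = 12/(15*16) * (39.5^2/5 + 38.5^2/4 + 31^2/3 + 11^2/3) - 3*16
     = 0.050000 * 1043.28 - 48
     = 4.163958.
Step 4: Ties present; correction factor C = 1 - 6/(15^3 - 15) = 0.998214. Corrected H = 4.163958 / 0.998214 = 4.171407.
Step 5: Under H0, H ~ chi^2(3); p-value = 0.243540.
Step 6: alpha = 0.1. fail to reject H0.

H = 4.1714, df = 3, p = 0.243540, fail to reject H0.


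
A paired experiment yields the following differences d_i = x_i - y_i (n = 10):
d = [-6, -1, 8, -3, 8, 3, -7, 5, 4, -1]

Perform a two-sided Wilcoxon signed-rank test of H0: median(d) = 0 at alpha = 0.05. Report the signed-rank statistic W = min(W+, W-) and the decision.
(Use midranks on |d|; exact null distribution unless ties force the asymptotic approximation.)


Step 1: Drop any zero differences (none here) and take |d_i|.
|d| = [6, 1, 8, 3, 8, 3, 7, 5, 4, 1]
Step 2: Midrank |d_i| (ties get averaged ranks).
ranks: |6|->7, |1|->1.5, |8|->9.5, |3|->3.5, |8|->9.5, |3|->3.5, |7|->8, |5|->6, |4|->5, |1|->1.5
Step 3: Attach original signs; sum ranks with positive sign and with negative sign.
W+ = 9.5 + 9.5 + 3.5 + 6 + 5 = 33.5
W- = 7 + 1.5 + 3.5 + 8 + 1.5 = 21.5
(Check: W+ + W- = 55 should equal n(n+1)/2 = 55.)
Step 4: Test statistic W = min(W+, W-) = 21.5.
Step 5: Ties in |d|, so use the tie-corrected normal approximation.
        E[W] = n(n+1)/4 = 10*11/4 = 27.5.
        Tie groups: |d|=1 (t=2), |d|=3 (t=2), |d|=8 (t=2); sum(t^3 - t) = 18.
        Var[W] = n(n+1)(2n+1)/24 - sum(t^3-t)/48 = 2310/24 - 18/48 = 95.875.
        z = (W - E[W]) / sqrt(Var[W]) = (21.5 - 27.5) / 9.7916 = -0.6128.
        Two-sided p = 2*Phi(z) = 0.540027.
Step 6: alpha = 0.05. fail to reject H0.

W+ = 33.5, W- = 21.5, W = min = 21.5, p = 0.540027, fail to reject H0.


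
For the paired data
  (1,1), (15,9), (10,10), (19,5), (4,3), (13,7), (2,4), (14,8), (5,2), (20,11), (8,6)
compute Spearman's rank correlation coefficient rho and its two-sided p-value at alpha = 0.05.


Step 1: Rank x and y separately (midranks; no ties here).
rank(x): 1->1, 15->9, 10->6, 19->10, 4->3, 13->7, 2->2, 14->8, 5->4, 20->11, 8->5
rank(y): 1->1, 9->9, 10->10, 5->5, 3->3, 7->7, 4->4, 8->8, 2->2, 11->11, 6->6
Step 2: d_i = R_x(i) - R_y(i); compute d_i^2.
  (1-1)^2=0, (9-9)^2=0, (6-10)^2=16, (10-5)^2=25, (3-3)^2=0, (7-7)^2=0, (2-4)^2=4, (8-8)^2=0, (4-2)^2=4, (11-11)^2=0, (5-6)^2=1
sum(d^2) = 50.
Step 3: rho = 1 - 6*50 / (11*(11^2 - 1)) = 1 - 300/1320 = 0.772727.
Step 4: Under H0, t = rho * sqrt((n-2)/(1-rho^2)) = 3.6522 ~ t(9).
Step 5: Two-sided p-value from the t-distribution with 9 df = 0.005299.
Step 6: alpha = 0.05. reject H0.

rho = 0.7727, p = 0.005299, reject H0 at alpha = 0.05.


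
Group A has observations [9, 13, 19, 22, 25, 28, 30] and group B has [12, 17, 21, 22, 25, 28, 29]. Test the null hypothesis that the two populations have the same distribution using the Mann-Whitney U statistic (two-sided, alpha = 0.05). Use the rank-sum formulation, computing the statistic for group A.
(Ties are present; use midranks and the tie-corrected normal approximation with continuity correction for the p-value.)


Step 1: Combine and sort all 14 observations; assign midranks.
sorted (value, group): (9,X), (12,Y), (13,X), (17,Y), (19,X), (21,Y), (22,X), (22,Y), (25,X), (25,Y), (28,X), (28,Y), (29,Y), (30,X)
ranks: 9->1, 12->2, 13->3, 17->4, 19->5, 21->6, 22->7.5, 22->7.5, 25->9.5, 25->9.5, 28->11.5, 28->11.5, 29->13, 30->14
Step 2: Rank sum for X: R1 = 1 + 3 + 5 + 7.5 + 9.5 + 11.5 + 14 = 51.5.
Step 3: U_X = R1 - n1(n1+1)/2 = 51.5 - 7*8/2 = 51.5 - 28 = 23.5.
       U_Y = n1*n2 - U_X = 49 - 23.5 = 25.5.
Step 4: Ties are present, so use the tie-corrected normal approximation (with continuity correction) for the p-value.
Step 5: p-value = 0.948891; compare to alpha = 0.05. fail to reject H0.

U_X = 23.5, p = 0.948891, fail to reject H0 at alpha = 0.05.


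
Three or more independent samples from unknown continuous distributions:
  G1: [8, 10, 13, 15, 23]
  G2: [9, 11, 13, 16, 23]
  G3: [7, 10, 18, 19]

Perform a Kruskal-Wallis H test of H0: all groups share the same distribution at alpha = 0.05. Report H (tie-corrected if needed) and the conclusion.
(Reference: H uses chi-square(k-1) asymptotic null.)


Step 1: Combine all N = 14 observations and assign midranks.
sorted (value, group, rank): (7,G3,1), (8,G1,2), (9,G2,3), (10,G1,4.5), (10,G3,4.5), (11,G2,6), (13,G1,7.5), (13,G2,7.5), (15,G1,9), (16,G2,10), (18,G3,11), (19,G3,12), (23,G1,13.5), (23,G2,13.5)
Step 2: Sum ranks within each group.
R_1 = 36.5 (n_1 = 5)
R_2 = 40 (n_2 = 5)
R_3 = 28.5 (n_3 = 4)
Step 3: H = 12/(N(N+1)) * sum(R_i^2/n_i) - 3(N+1)
     = 12/(14*15) * (36.5^2/5 + 40^2/5 + 28.5^2/4) - 3*15
     = 0.057143 * 789.513 - 45
     = 0.115000.
Step 4: Ties present; correction factor C = 1 - 18/(14^3 - 14) = 0.993407. Corrected H = 0.115000 / 0.993407 = 0.115763.
Step 5: Under H0, H ~ chi^2(2); p-value = 0.943762.
Step 6: alpha = 0.05. fail to reject H0.

H = 0.1158, df = 2, p = 0.943762, fail to reject H0.


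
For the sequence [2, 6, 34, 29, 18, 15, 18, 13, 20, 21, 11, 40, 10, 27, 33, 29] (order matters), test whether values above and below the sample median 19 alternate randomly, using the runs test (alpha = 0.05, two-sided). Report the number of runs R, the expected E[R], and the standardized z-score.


Step 1: Compute median = 19; label A = above, B = below.
Labels in order: BBAABBBBAABABAAA  (n_A = 8, n_B = 8)
Step 2: Count runs R = 8.
Step 3: Under H0 (random ordering), E[R] = 2*n_A*n_B/(n_A+n_B) + 1 = 2*8*8/16 + 1 = 9.0000.
        Var[R] = 2*n_A*n_B*(2*n_A*n_B - n_A - n_B) / ((n_A+n_B)^2 * (n_A+n_B-1)) = 14336/3840 = 3.7333.
        SD[R] = 1.9322.
Step 4: Continuity-corrected z = (R + 0.5 - E[R]) / SD[R] = (8 + 0.5 - 9.0000) / 1.9322 = -0.2588.
Step 5: Two-sided p-value via normal approximation = 2*(1 - Phi(|z|)) = 0.795809.
Step 6: alpha = 0.05. fail to reject H0.

R = 8, z = -0.2588, p = 0.795809, fail to reject H0.


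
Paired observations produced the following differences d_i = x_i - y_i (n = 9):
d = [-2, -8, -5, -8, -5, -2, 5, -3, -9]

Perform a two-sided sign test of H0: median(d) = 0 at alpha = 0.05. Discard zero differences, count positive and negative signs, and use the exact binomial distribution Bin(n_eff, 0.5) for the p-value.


Step 1: Discard zero differences. Original n = 9; n_eff = number of nonzero differences = 9.
Nonzero differences (with sign): -2, -8, -5, -8, -5, -2, +5, -3, -9
Step 2: Count signs: positive = 1, negative = 8.
Step 3: Under H0: P(positive) = 0.5, so the number of positives S ~ Bin(9, 0.5).
Step 4: Two-sided exact p-value = sum of Bin(9,0.5) probabilities at or below the observed probability = 0.039062.
Step 5: alpha = 0.05. reject H0.

n_eff = 9, pos = 1, neg = 8, p = 0.039062, reject H0.


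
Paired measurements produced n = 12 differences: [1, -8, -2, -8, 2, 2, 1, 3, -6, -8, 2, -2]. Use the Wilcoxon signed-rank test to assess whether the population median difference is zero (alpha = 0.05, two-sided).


Step 1: Drop any zero differences (none here) and take |d_i|.
|d| = [1, 8, 2, 8, 2, 2, 1, 3, 6, 8, 2, 2]
Step 2: Midrank |d_i| (ties get averaged ranks).
ranks: |1|->1.5, |8|->11, |2|->5, |8|->11, |2|->5, |2|->5, |1|->1.5, |3|->8, |6|->9, |8|->11, |2|->5, |2|->5
Step 3: Attach original signs; sum ranks with positive sign and with negative sign.
W+ = 1.5 + 5 + 5 + 1.5 + 8 + 5 = 26
W- = 11 + 5 + 11 + 9 + 11 + 5 = 52
(Check: W+ + W- = 78 should equal n(n+1)/2 = 78.)
Step 4: Test statistic W = min(W+, W-) = 26.
Step 5: Ties in |d|, so use the tie-corrected normal approximation.
        E[W] = n(n+1)/4 = 12*13/4 = 39.
        Tie groups: |d|=1 (t=2), |d|=2 (t=5), |d|=8 (t=3); sum(t^3 - t) = 150.
        Var[W] = n(n+1)(2n+1)/24 - sum(t^3-t)/48 = 3900/24 - 150/48 = 159.375.
        z = (W - E[W]) / sqrt(Var[W]) = (26 - 39) / 12.6244 = -1.0298.
        Two-sided p = 2*Phi(z) = 0.303126.
Step 6: alpha = 0.05. fail to reject H0.

W+ = 26, W- = 52, W = min = 26, p = 0.303126, fail to reject H0.


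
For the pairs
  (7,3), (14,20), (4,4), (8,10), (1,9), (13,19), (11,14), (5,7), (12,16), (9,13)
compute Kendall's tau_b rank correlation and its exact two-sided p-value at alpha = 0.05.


Step 1: Enumerate the 45 unordered pairs (i,j) with i<j and classify each by sign(x_j-x_i) * sign(y_j-y_i).
  (1,2):dx=+7,dy=+17->C; (1,3):dx=-3,dy=+1->D; (1,4):dx=+1,dy=+7->C; (1,5):dx=-6,dy=+6->D
  (1,6):dx=+6,dy=+16->C; (1,7):dx=+4,dy=+11->C; (1,8):dx=-2,dy=+4->D; (1,9):dx=+5,dy=+13->C
  (1,10):dx=+2,dy=+10->C; (2,3):dx=-10,dy=-16->C; (2,4):dx=-6,dy=-10->C; (2,5):dx=-13,dy=-11->C
  (2,6):dx=-1,dy=-1->C; (2,7):dx=-3,dy=-6->C; (2,8):dx=-9,dy=-13->C; (2,9):dx=-2,dy=-4->C
  (2,10):dx=-5,dy=-7->C; (3,4):dx=+4,dy=+6->C; (3,5):dx=-3,dy=+5->D; (3,6):dx=+9,dy=+15->C
  (3,7):dx=+7,dy=+10->C; (3,8):dx=+1,dy=+3->C; (3,9):dx=+8,dy=+12->C; (3,10):dx=+5,dy=+9->C
  (4,5):dx=-7,dy=-1->C; (4,6):dx=+5,dy=+9->C; (4,7):dx=+3,dy=+4->C; (4,8):dx=-3,dy=-3->C
  (4,9):dx=+4,dy=+6->C; (4,10):dx=+1,dy=+3->C; (5,6):dx=+12,dy=+10->C; (5,7):dx=+10,dy=+5->C
  (5,8):dx=+4,dy=-2->D; (5,9):dx=+11,dy=+7->C; (5,10):dx=+8,dy=+4->C; (6,7):dx=-2,dy=-5->C
  (6,8):dx=-8,dy=-12->C; (6,9):dx=-1,dy=-3->C; (6,10):dx=-4,dy=-6->C; (7,8):dx=-6,dy=-7->C
  (7,9):dx=+1,dy=+2->C; (7,10):dx=-2,dy=-1->C; (8,9):dx=+7,dy=+9->C; (8,10):dx=+4,dy=+6->C
  (9,10):dx=-3,dy=-3->C
Step 2: C = 40, D = 5, total pairs = 45.
Step 3: tau = (C - D)/(n(n-1)/2) = (40 - 5)/45 = 0.777778.
Step 4: Exact two-sided p-value (enumerate n! = 3628800 permutations of y under H0): p = 0.000946.
Step 5: alpha = 0.05. reject H0.

tau_b = 0.7778 (C=40, D=5), p = 0.000946, reject H0.


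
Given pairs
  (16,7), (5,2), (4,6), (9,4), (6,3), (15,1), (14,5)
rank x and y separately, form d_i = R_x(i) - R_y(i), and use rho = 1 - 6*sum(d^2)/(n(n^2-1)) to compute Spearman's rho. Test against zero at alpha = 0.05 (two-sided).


Step 1: Rank x and y separately (midranks; no ties here).
rank(x): 16->7, 5->2, 4->1, 9->4, 6->3, 15->6, 14->5
rank(y): 7->7, 2->2, 6->6, 4->4, 3->3, 1->1, 5->5
Step 2: d_i = R_x(i) - R_y(i); compute d_i^2.
  (7-7)^2=0, (2-2)^2=0, (1-6)^2=25, (4-4)^2=0, (3-3)^2=0, (6-1)^2=25, (5-5)^2=0
sum(d^2) = 50.
Step 3: rho = 1 - 6*50 / (7*(7^2 - 1)) = 1 - 300/336 = 0.107143.
Step 4: Under H0, t = rho * sqrt((n-2)/(1-rho^2)) = 0.2410 ~ t(5).
Step 5: Two-sided p-value from the t-distribution with 5 df = 0.819151.
Step 6: alpha = 0.05. fail to reject H0.

rho = 0.1071, p = 0.819151, fail to reject H0 at alpha = 0.05.


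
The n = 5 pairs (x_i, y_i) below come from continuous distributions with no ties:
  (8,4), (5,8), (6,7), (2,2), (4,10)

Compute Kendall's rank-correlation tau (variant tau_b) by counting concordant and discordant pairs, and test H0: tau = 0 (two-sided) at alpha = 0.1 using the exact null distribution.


Step 1: Enumerate the 10 unordered pairs (i,j) with i<j and classify each by sign(x_j-x_i) * sign(y_j-y_i).
  (1,2):dx=-3,dy=+4->D; (1,3):dx=-2,dy=+3->D; (1,4):dx=-6,dy=-2->C; (1,5):dx=-4,dy=+6->D
  (2,3):dx=+1,dy=-1->D; (2,4):dx=-3,dy=-6->C; (2,5):dx=-1,dy=+2->D; (3,4):dx=-4,dy=-5->C
  (3,5):dx=-2,dy=+3->D; (4,5):dx=+2,dy=+8->C
Step 2: C = 4, D = 6, total pairs = 10.
Step 3: tau = (C - D)/(n(n-1)/2) = (4 - 6)/10 = -0.200000.
Step 4: Exact two-sided p-value (enumerate n! = 120 permutations of y under H0): p = 0.816667.
Step 5: alpha = 0.1. fail to reject H0.

tau_b = -0.2000 (C=4, D=6), p = 0.816667, fail to reject H0.


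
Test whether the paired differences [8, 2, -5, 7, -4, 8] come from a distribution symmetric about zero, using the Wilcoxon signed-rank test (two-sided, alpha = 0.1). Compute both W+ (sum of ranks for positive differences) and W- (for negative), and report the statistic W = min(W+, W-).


Step 1: Drop any zero differences (none here) and take |d_i|.
|d| = [8, 2, 5, 7, 4, 8]
Step 2: Midrank |d_i| (ties get averaged ranks).
ranks: |8|->5.5, |2|->1, |5|->3, |7|->4, |4|->2, |8|->5.5
Step 3: Attach original signs; sum ranks with positive sign and with negative sign.
W+ = 5.5 + 1 + 4 + 5.5 = 16
W- = 3 + 2 = 5
(Check: W+ + W- = 21 should equal n(n+1)/2 = 21.)
Step 4: Test statistic W = min(W+, W-) = 5.
Step 5: Ties in |d|, so use the tie-corrected normal approximation.
        E[W] = n(n+1)/4 = 6*7/4 = 10.5.
        Tie groups: |d|=8 (t=2); sum(t^3 - t) = 6.
        Var[W] = n(n+1)(2n+1)/24 - sum(t^3-t)/48 = 546/24 - 6/48 = 22.625.
        z = (W - E[W]) / sqrt(Var[W]) = (5 - 10.5) / 4.7566 = -1.1563.
        Two-sided p = 2*Phi(z) = 0.247561.
Step 6: alpha = 0.1. fail to reject H0.

W+ = 16, W- = 5, W = min = 5, p = 0.247561, fail to reject H0.


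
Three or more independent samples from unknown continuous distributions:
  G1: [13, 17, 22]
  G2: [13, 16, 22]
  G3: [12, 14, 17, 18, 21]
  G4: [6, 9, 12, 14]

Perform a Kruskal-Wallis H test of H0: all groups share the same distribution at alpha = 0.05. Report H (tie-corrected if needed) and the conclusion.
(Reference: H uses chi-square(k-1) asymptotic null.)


Step 1: Combine all N = 15 observations and assign midranks.
sorted (value, group, rank): (6,G4,1), (9,G4,2), (12,G3,3.5), (12,G4,3.5), (13,G1,5.5), (13,G2,5.5), (14,G3,7.5), (14,G4,7.5), (16,G2,9), (17,G1,10.5), (17,G3,10.5), (18,G3,12), (21,G3,13), (22,G1,14.5), (22,G2,14.5)
Step 2: Sum ranks within each group.
R_1 = 30.5 (n_1 = 3)
R_2 = 29 (n_2 = 3)
R_3 = 46.5 (n_3 = 5)
R_4 = 14 (n_4 = 4)
Step 3: H = 12/(N(N+1)) * sum(R_i^2/n_i) - 3(N+1)
     = 12/(15*16) * (30.5^2/3 + 29^2/3 + 46.5^2/5 + 14^2/4) - 3*16
     = 0.050000 * 1071.87 - 48
     = 5.593333.
Step 4: Ties present; correction factor C = 1 - 30/(15^3 - 15) = 0.991071. Corrected H = 5.593333 / 0.991071 = 5.643724.
Step 5: Under H0, H ~ chi^2(3); p-value = 0.130291.
Step 6: alpha = 0.05. fail to reject H0.

H = 5.6437, df = 3, p = 0.130291, fail to reject H0.


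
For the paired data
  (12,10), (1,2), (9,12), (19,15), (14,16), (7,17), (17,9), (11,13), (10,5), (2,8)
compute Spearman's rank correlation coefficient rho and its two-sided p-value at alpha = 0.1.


Step 1: Rank x and y separately (midranks; no ties here).
rank(x): 12->7, 1->1, 9->4, 19->10, 14->8, 7->3, 17->9, 11->6, 10->5, 2->2
rank(y): 10->5, 2->1, 12->6, 15->8, 16->9, 17->10, 9->4, 13->7, 5->2, 8->3
Step 2: d_i = R_x(i) - R_y(i); compute d_i^2.
  (7-5)^2=4, (1-1)^2=0, (4-6)^2=4, (10-8)^2=4, (8-9)^2=1, (3-10)^2=49, (9-4)^2=25, (6-7)^2=1, (5-2)^2=9, (2-3)^2=1
sum(d^2) = 98.
Step 3: rho = 1 - 6*98 / (10*(10^2 - 1)) = 1 - 588/990 = 0.406061.
Step 4: Under H0, t = rho * sqrt((n-2)/(1-rho^2)) = 1.2568 ~ t(8).
Step 5: Two-sided p-value from the t-distribution with 8 df = 0.244282.
Step 6: alpha = 0.1. fail to reject H0.

rho = 0.4061, p = 0.244282, fail to reject H0 at alpha = 0.1.


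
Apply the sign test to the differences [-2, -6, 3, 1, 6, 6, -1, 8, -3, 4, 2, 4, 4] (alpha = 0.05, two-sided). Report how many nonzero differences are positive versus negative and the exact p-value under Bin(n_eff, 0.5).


Step 1: Discard zero differences. Original n = 13; n_eff = number of nonzero differences = 13.
Nonzero differences (with sign): -2, -6, +3, +1, +6, +6, -1, +8, -3, +4, +2, +4, +4
Step 2: Count signs: positive = 9, negative = 4.
Step 3: Under H0: P(positive) = 0.5, so the number of positives S ~ Bin(13, 0.5).
Step 4: Two-sided exact p-value = sum of Bin(13,0.5) probabilities at or below the observed probability = 0.266846.
Step 5: alpha = 0.05. fail to reject H0.

n_eff = 13, pos = 9, neg = 4, p = 0.266846, fail to reject H0.


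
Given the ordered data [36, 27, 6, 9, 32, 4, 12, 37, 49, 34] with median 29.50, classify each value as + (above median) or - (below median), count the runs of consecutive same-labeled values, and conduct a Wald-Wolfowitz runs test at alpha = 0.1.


Step 1: Compute median = 29.50; label A = above, B = below.
Labels in order: ABBBABBAAA  (n_A = 5, n_B = 5)
Step 2: Count runs R = 5.
Step 3: Under H0 (random ordering), E[R] = 2*n_A*n_B/(n_A+n_B) + 1 = 2*5*5/10 + 1 = 6.0000.
        Var[R] = 2*n_A*n_B*(2*n_A*n_B - n_A - n_B) / ((n_A+n_B)^2 * (n_A+n_B-1)) = 2000/900 = 2.2222.
        SD[R] = 1.4907.
Step 4: Continuity-corrected z = (R + 0.5 - E[R]) / SD[R] = (5 + 0.5 - 6.0000) / 1.4907 = -0.3354.
Step 5: Two-sided p-value via normal approximation = 2*(1 - Phi(|z|)) = 0.737316.
Step 6: alpha = 0.1. fail to reject H0.

R = 5, z = -0.3354, p = 0.737316, fail to reject H0.


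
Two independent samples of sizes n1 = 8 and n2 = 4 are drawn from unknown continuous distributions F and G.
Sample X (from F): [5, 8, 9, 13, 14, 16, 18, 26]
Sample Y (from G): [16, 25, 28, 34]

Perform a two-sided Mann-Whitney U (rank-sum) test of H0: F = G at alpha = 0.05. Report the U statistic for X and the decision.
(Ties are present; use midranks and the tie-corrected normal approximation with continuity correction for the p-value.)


Step 1: Combine and sort all 12 observations; assign midranks.
sorted (value, group): (5,X), (8,X), (9,X), (13,X), (14,X), (16,X), (16,Y), (18,X), (25,Y), (26,X), (28,Y), (34,Y)
ranks: 5->1, 8->2, 9->3, 13->4, 14->5, 16->6.5, 16->6.5, 18->8, 25->9, 26->10, 28->11, 34->12
Step 2: Rank sum for X: R1 = 1 + 2 + 3 + 4 + 5 + 6.5 + 8 + 10 = 39.5.
Step 3: U_X = R1 - n1(n1+1)/2 = 39.5 - 8*9/2 = 39.5 - 36 = 3.5.
       U_Y = n1*n2 - U_X = 32 - 3.5 = 28.5.
Step 4: Ties are present, so use the tie-corrected normal approximation (with continuity correction) for the p-value.
Step 5: p-value = 0.041184; compare to alpha = 0.05. reject H0.

U_X = 3.5, p = 0.041184, reject H0 at alpha = 0.05.


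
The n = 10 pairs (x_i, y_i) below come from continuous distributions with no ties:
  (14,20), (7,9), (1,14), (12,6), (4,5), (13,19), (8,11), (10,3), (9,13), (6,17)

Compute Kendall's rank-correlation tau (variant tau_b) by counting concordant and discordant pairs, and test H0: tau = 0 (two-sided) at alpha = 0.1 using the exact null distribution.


Step 1: Enumerate the 45 unordered pairs (i,j) with i<j and classify each by sign(x_j-x_i) * sign(y_j-y_i).
  (1,2):dx=-7,dy=-11->C; (1,3):dx=-13,dy=-6->C; (1,4):dx=-2,dy=-14->C; (1,5):dx=-10,dy=-15->C
  (1,6):dx=-1,dy=-1->C; (1,7):dx=-6,dy=-9->C; (1,8):dx=-4,dy=-17->C; (1,9):dx=-5,dy=-7->C
  (1,10):dx=-8,dy=-3->C; (2,3):dx=-6,dy=+5->D; (2,4):dx=+5,dy=-3->D; (2,5):dx=-3,dy=-4->C
  (2,6):dx=+6,dy=+10->C; (2,7):dx=+1,dy=+2->C; (2,8):dx=+3,dy=-6->D; (2,9):dx=+2,dy=+4->C
  (2,10):dx=-1,dy=+8->D; (3,4):dx=+11,dy=-8->D; (3,5):dx=+3,dy=-9->D; (3,6):dx=+12,dy=+5->C
  (3,7):dx=+7,dy=-3->D; (3,8):dx=+9,dy=-11->D; (3,9):dx=+8,dy=-1->D; (3,10):dx=+5,dy=+3->C
  (4,5):dx=-8,dy=-1->C; (4,6):dx=+1,dy=+13->C; (4,7):dx=-4,dy=+5->D; (4,8):dx=-2,dy=-3->C
  (4,9):dx=-3,dy=+7->D; (4,10):dx=-6,dy=+11->D; (5,6):dx=+9,dy=+14->C; (5,7):dx=+4,dy=+6->C
  (5,8):dx=+6,dy=-2->D; (5,9):dx=+5,dy=+8->C; (5,10):dx=+2,dy=+12->C; (6,7):dx=-5,dy=-8->C
  (6,8):dx=-3,dy=-16->C; (6,9):dx=-4,dy=-6->C; (6,10):dx=-7,dy=-2->C; (7,8):dx=+2,dy=-8->D
  (7,9):dx=+1,dy=+2->C; (7,10):dx=-2,dy=+6->D; (8,9):dx=-1,dy=+10->D; (8,10):dx=-4,dy=+14->D
  (9,10):dx=-3,dy=+4->D
Step 2: C = 27, D = 18, total pairs = 45.
Step 3: tau = (C - D)/(n(n-1)/2) = (27 - 18)/45 = 0.200000.
Step 4: Exact two-sided p-value (enumerate n! = 3628800 permutations of y under H0): p = 0.484313.
Step 5: alpha = 0.1. fail to reject H0.

tau_b = 0.2000 (C=27, D=18), p = 0.484313, fail to reject H0.


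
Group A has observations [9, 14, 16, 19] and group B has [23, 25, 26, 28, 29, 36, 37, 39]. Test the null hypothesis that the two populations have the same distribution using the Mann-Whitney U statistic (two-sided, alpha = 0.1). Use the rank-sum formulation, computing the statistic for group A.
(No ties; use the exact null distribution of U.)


Step 1: Combine and sort all 12 observations; assign midranks.
sorted (value, group): (9,X), (14,X), (16,X), (19,X), (23,Y), (25,Y), (26,Y), (28,Y), (29,Y), (36,Y), (37,Y), (39,Y)
ranks: 9->1, 14->2, 16->3, 19->4, 23->5, 25->6, 26->7, 28->8, 29->9, 36->10, 37->11, 39->12
Step 2: Rank sum for X: R1 = 1 + 2 + 3 + 4 = 10.
Step 3: U_X = R1 - n1(n1+1)/2 = 10 - 4*5/2 = 10 - 10 = 0.
       U_Y = n1*n2 - U_X = 32 - 0 = 32.
Step 4: No ties, so the exact null distribution of U (based on enumerating the C(12,4) = 495 equally likely rank assignments) gives the two-sided p-value.
Step 5: p-value = 0.004040; compare to alpha = 0.1. reject H0.

U_X = 0, p = 0.004040, reject H0 at alpha = 0.1.


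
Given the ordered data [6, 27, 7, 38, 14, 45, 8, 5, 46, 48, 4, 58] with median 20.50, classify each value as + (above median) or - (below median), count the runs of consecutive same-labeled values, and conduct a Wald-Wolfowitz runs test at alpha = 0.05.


Step 1: Compute median = 20.50; label A = above, B = below.
Labels in order: BABABABBAABA  (n_A = 6, n_B = 6)
Step 2: Count runs R = 10.
Step 3: Under H0 (random ordering), E[R] = 2*n_A*n_B/(n_A+n_B) + 1 = 2*6*6/12 + 1 = 7.0000.
        Var[R] = 2*n_A*n_B*(2*n_A*n_B - n_A - n_B) / ((n_A+n_B)^2 * (n_A+n_B-1)) = 4320/1584 = 2.7273.
        SD[R] = 1.6514.
Step 4: Continuity-corrected z = (R - 0.5 - E[R]) / SD[R] = (10 - 0.5 - 7.0000) / 1.6514 = 1.5138.
Step 5: Two-sided p-value via normal approximation = 2*(1 - Phi(|z|)) = 0.130070.
Step 6: alpha = 0.05. fail to reject H0.

R = 10, z = 1.5138, p = 0.130070, fail to reject H0.


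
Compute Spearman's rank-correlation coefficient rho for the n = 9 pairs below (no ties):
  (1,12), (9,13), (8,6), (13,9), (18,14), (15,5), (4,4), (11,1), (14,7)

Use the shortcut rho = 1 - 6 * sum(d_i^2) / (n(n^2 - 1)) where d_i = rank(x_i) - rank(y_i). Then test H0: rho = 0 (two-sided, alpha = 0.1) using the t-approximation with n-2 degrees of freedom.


Step 1: Rank x and y separately (midranks; no ties here).
rank(x): 1->1, 9->4, 8->3, 13->6, 18->9, 15->8, 4->2, 11->5, 14->7
rank(y): 12->7, 13->8, 6->4, 9->6, 14->9, 5->3, 4->2, 1->1, 7->5
Step 2: d_i = R_x(i) - R_y(i); compute d_i^2.
  (1-7)^2=36, (4-8)^2=16, (3-4)^2=1, (6-6)^2=0, (9-9)^2=0, (8-3)^2=25, (2-2)^2=0, (5-1)^2=16, (7-5)^2=4
sum(d^2) = 98.
Step 3: rho = 1 - 6*98 / (9*(9^2 - 1)) = 1 - 588/720 = 0.183333.
Step 4: Under H0, t = rho * sqrt((n-2)/(1-rho^2)) = 0.4934 ~ t(7).
Step 5: Two-sided p-value from the t-distribution with 7 df = 0.636820.
Step 6: alpha = 0.1. fail to reject H0.

rho = 0.1833, p = 0.636820, fail to reject H0 at alpha = 0.1.


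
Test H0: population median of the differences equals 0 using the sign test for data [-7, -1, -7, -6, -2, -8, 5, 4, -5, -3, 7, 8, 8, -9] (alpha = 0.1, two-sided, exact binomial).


Step 1: Discard zero differences. Original n = 14; n_eff = number of nonzero differences = 14.
Nonzero differences (with sign): -7, -1, -7, -6, -2, -8, +5, +4, -5, -3, +7, +8, +8, -9
Step 2: Count signs: positive = 5, negative = 9.
Step 3: Under H0: P(positive) = 0.5, so the number of positives S ~ Bin(14, 0.5).
Step 4: Two-sided exact p-value = sum of Bin(14,0.5) probabilities at or below the observed probability = 0.423950.
Step 5: alpha = 0.1. fail to reject H0.

n_eff = 14, pos = 5, neg = 9, p = 0.423950, fail to reject H0.


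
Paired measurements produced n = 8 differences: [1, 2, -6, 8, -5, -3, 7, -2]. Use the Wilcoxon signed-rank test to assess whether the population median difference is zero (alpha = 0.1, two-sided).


Step 1: Drop any zero differences (none here) and take |d_i|.
|d| = [1, 2, 6, 8, 5, 3, 7, 2]
Step 2: Midrank |d_i| (ties get averaged ranks).
ranks: |1|->1, |2|->2.5, |6|->6, |8|->8, |5|->5, |3|->4, |7|->7, |2|->2.5
Step 3: Attach original signs; sum ranks with positive sign and with negative sign.
W+ = 1 + 2.5 + 8 + 7 = 18.5
W- = 6 + 5 + 4 + 2.5 = 17.5
(Check: W+ + W- = 36 should equal n(n+1)/2 = 36.)
Step 4: Test statistic W = min(W+, W-) = 17.5.
Step 5: Ties in |d|, so use the tie-corrected normal approximation.
        E[W] = n(n+1)/4 = 8*9/4 = 18.
        Tie groups: |d|=2 (t=2); sum(t^3 - t) = 6.
        Var[W] = n(n+1)(2n+1)/24 - sum(t^3-t)/48 = 1224/24 - 6/48 = 50.875.
        z = (W - E[W]) / sqrt(Var[W]) = (17.5 - 18) / 7.1327 = -0.0701.
        Two-sided p = 2*Phi(z) = 0.944114.
Step 6: alpha = 0.1. fail to reject H0.

W+ = 18.5, W- = 17.5, W = min = 17.5, p = 0.944114, fail to reject H0.


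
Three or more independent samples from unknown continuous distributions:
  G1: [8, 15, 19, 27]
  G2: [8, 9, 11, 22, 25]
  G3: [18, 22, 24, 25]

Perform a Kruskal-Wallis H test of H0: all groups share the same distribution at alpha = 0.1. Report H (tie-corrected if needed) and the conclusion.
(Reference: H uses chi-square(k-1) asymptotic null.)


Step 1: Combine all N = 13 observations and assign midranks.
sorted (value, group, rank): (8,G1,1.5), (8,G2,1.5), (9,G2,3), (11,G2,4), (15,G1,5), (18,G3,6), (19,G1,7), (22,G2,8.5), (22,G3,8.5), (24,G3,10), (25,G2,11.5), (25,G3,11.5), (27,G1,13)
Step 2: Sum ranks within each group.
R_1 = 26.5 (n_1 = 4)
R_2 = 28.5 (n_2 = 5)
R_3 = 36 (n_3 = 4)
Step 3: H = 12/(N(N+1)) * sum(R_i^2/n_i) - 3(N+1)
     = 12/(13*14) * (26.5^2/4 + 28.5^2/5 + 36^2/4) - 3*14
     = 0.065934 * 662.013 - 42
     = 1.649176.
Step 4: Ties present; correction factor C = 1 - 18/(13^3 - 13) = 0.991758. Corrected H = 1.649176 / 0.991758 = 1.662881.
Step 5: Under H0, H ~ chi^2(2); p-value = 0.435422.
Step 6: alpha = 0.1. fail to reject H0.

H = 1.6629, df = 2, p = 0.435422, fail to reject H0.


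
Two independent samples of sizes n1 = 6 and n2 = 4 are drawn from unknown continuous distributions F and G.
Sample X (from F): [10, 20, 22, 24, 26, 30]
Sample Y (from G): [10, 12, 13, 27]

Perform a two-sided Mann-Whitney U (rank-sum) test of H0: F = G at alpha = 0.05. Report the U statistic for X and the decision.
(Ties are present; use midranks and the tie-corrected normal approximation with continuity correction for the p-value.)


Step 1: Combine and sort all 10 observations; assign midranks.
sorted (value, group): (10,X), (10,Y), (12,Y), (13,Y), (20,X), (22,X), (24,X), (26,X), (27,Y), (30,X)
ranks: 10->1.5, 10->1.5, 12->3, 13->4, 20->5, 22->6, 24->7, 26->8, 27->9, 30->10
Step 2: Rank sum for X: R1 = 1.5 + 5 + 6 + 7 + 8 + 10 = 37.5.
Step 3: U_X = R1 - n1(n1+1)/2 = 37.5 - 6*7/2 = 37.5 - 21 = 16.5.
       U_Y = n1*n2 - U_X = 24 - 16.5 = 7.5.
Step 4: Ties are present, so use the tie-corrected normal approximation (with continuity correction) for the p-value.
Step 5: p-value = 0.392330; compare to alpha = 0.05. fail to reject H0.

U_X = 16.5, p = 0.392330, fail to reject H0 at alpha = 0.05.


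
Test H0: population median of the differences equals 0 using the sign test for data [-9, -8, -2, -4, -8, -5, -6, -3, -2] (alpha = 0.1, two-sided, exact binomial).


Step 1: Discard zero differences. Original n = 9; n_eff = number of nonzero differences = 9.
Nonzero differences (with sign): -9, -8, -2, -4, -8, -5, -6, -3, -2
Step 2: Count signs: positive = 0, negative = 9.
Step 3: Under H0: P(positive) = 0.5, so the number of positives S ~ Bin(9, 0.5).
Step 4: Two-sided exact p-value = sum of Bin(9,0.5) probabilities at or below the observed probability = 0.003906.
Step 5: alpha = 0.1. reject H0.

n_eff = 9, pos = 0, neg = 9, p = 0.003906, reject H0.


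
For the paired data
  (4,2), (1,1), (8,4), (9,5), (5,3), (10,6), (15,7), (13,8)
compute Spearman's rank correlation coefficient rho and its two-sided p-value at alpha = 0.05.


Step 1: Rank x and y separately (midranks; no ties here).
rank(x): 4->2, 1->1, 8->4, 9->5, 5->3, 10->6, 15->8, 13->7
rank(y): 2->2, 1->1, 4->4, 5->5, 3->3, 6->6, 7->7, 8->8
Step 2: d_i = R_x(i) - R_y(i); compute d_i^2.
  (2-2)^2=0, (1-1)^2=0, (4-4)^2=0, (5-5)^2=0, (3-3)^2=0, (6-6)^2=0, (8-7)^2=1, (7-8)^2=1
sum(d^2) = 2.
Step 3: rho = 1 - 6*2 / (8*(8^2 - 1)) = 1 - 12/504 = 0.976190.
Step 4: Under H0, t = rho * sqrt((n-2)/(1-rho^2)) = 11.0235 ~ t(6).
Step 5: Two-sided p-value from the t-distribution with 6 df = 0.000033.
Step 6: alpha = 0.05. reject H0.

rho = 0.9762, p = 0.000033, reject H0 at alpha = 0.05.


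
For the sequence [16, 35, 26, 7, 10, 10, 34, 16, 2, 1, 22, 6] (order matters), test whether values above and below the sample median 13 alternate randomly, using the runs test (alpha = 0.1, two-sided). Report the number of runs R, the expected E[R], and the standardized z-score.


Step 1: Compute median = 13; label A = above, B = below.
Labels in order: AAABBBAABBAB  (n_A = 6, n_B = 6)
Step 2: Count runs R = 6.
Step 3: Under H0 (random ordering), E[R] = 2*n_A*n_B/(n_A+n_B) + 1 = 2*6*6/12 + 1 = 7.0000.
        Var[R] = 2*n_A*n_B*(2*n_A*n_B - n_A - n_B) / ((n_A+n_B)^2 * (n_A+n_B-1)) = 4320/1584 = 2.7273.
        SD[R] = 1.6514.
Step 4: Continuity-corrected z = (R + 0.5 - E[R]) / SD[R] = (6 + 0.5 - 7.0000) / 1.6514 = -0.3028.
Step 5: Two-sided p-value via normal approximation = 2*(1 - Phi(|z|)) = 0.762069.
Step 6: alpha = 0.1. fail to reject H0.

R = 6, z = -0.3028, p = 0.762069, fail to reject H0.


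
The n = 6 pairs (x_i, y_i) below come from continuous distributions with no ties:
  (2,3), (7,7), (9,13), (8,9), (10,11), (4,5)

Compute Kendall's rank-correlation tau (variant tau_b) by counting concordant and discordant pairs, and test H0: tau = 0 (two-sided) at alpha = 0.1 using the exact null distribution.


Step 1: Enumerate the 15 unordered pairs (i,j) with i<j and classify each by sign(x_j-x_i) * sign(y_j-y_i).
  (1,2):dx=+5,dy=+4->C; (1,3):dx=+7,dy=+10->C; (1,4):dx=+6,dy=+6->C; (1,5):dx=+8,dy=+8->C
  (1,6):dx=+2,dy=+2->C; (2,3):dx=+2,dy=+6->C; (2,4):dx=+1,dy=+2->C; (2,5):dx=+3,dy=+4->C
  (2,6):dx=-3,dy=-2->C; (3,4):dx=-1,dy=-4->C; (3,5):dx=+1,dy=-2->D; (3,6):dx=-5,dy=-8->C
  (4,5):dx=+2,dy=+2->C; (4,6):dx=-4,dy=-4->C; (5,6):dx=-6,dy=-6->C
Step 2: C = 14, D = 1, total pairs = 15.
Step 3: tau = (C - D)/(n(n-1)/2) = (14 - 1)/15 = 0.866667.
Step 4: Exact two-sided p-value (enumerate n! = 720 permutations of y under H0): p = 0.016667.
Step 5: alpha = 0.1. reject H0.

tau_b = 0.8667 (C=14, D=1), p = 0.016667, reject H0.


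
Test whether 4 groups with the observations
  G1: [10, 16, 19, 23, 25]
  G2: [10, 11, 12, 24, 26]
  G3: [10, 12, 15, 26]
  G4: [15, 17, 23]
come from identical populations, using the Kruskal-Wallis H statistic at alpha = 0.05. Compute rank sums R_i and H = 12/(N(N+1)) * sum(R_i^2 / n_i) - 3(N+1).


Step 1: Combine all N = 17 observations and assign midranks.
sorted (value, group, rank): (10,G1,2), (10,G2,2), (10,G3,2), (11,G2,4), (12,G2,5.5), (12,G3,5.5), (15,G3,7.5), (15,G4,7.5), (16,G1,9), (17,G4,10), (19,G1,11), (23,G1,12.5), (23,G4,12.5), (24,G2,14), (25,G1,15), (26,G2,16.5), (26,G3,16.5)
Step 2: Sum ranks within each group.
R_1 = 49.5 (n_1 = 5)
R_2 = 42 (n_2 = 5)
R_3 = 31.5 (n_3 = 4)
R_4 = 30 (n_4 = 3)
Step 3: H = 12/(N(N+1)) * sum(R_i^2/n_i) - 3(N+1)
     = 12/(17*18) * (49.5^2/5 + 42^2/5 + 31.5^2/4 + 30^2/3) - 3*18
     = 0.039216 * 1390.91 - 54
     = 0.545588.
Step 4: Ties present; correction factor C = 1 - 48/(17^3 - 17) = 0.990196. Corrected H = 0.545588 / 0.990196 = 0.550990.
Step 5: Under H0, H ~ chi^2(3); p-value = 0.907554.
Step 6: alpha = 0.05. fail to reject H0.

H = 0.5510, df = 3, p = 0.907554, fail to reject H0.


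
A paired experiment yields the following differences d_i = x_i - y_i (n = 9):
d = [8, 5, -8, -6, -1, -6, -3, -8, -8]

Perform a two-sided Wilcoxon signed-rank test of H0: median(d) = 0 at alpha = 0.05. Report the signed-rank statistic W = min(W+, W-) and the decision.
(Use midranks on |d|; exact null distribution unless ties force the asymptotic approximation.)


Step 1: Drop any zero differences (none here) and take |d_i|.
|d| = [8, 5, 8, 6, 1, 6, 3, 8, 8]
Step 2: Midrank |d_i| (ties get averaged ranks).
ranks: |8|->7.5, |5|->3, |8|->7.5, |6|->4.5, |1|->1, |6|->4.5, |3|->2, |8|->7.5, |8|->7.5
Step 3: Attach original signs; sum ranks with positive sign and with negative sign.
W+ = 7.5 + 3 = 10.5
W- = 7.5 + 4.5 + 1 + 4.5 + 2 + 7.5 + 7.5 = 34.5
(Check: W+ + W- = 45 should equal n(n+1)/2 = 45.)
Step 4: Test statistic W = min(W+, W-) = 10.5.
Step 5: Ties in |d|, so use the tie-corrected normal approximation.
        E[W] = n(n+1)/4 = 9*10/4 = 22.5.
        Tie groups: |d|=6 (t=2), |d|=8 (t=4); sum(t^3 - t) = 66.
        Var[W] = n(n+1)(2n+1)/24 - sum(t^3-t)/48 = 1710/24 - 66/48 = 69.875.
        z = (W - E[W]) / sqrt(Var[W]) = (10.5 - 22.5) / 8.3591 = -1.4356.
        Two-sided p = 2*Phi(z) = 0.151129.
Step 6: alpha = 0.05. fail to reject H0.

W+ = 10.5, W- = 34.5, W = min = 10.5, p = 0.151129, fail to reject H0.


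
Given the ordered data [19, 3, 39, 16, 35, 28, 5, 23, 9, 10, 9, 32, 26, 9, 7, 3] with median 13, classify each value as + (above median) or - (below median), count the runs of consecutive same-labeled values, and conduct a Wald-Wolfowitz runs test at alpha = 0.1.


Step 1: Compute median = 13; label A = above, B = below.
Labels in order: ABAAAABABBBAABBB  (n_A = 8, n_B = 8)
Step 2: Count runs R = 8.
Step 3: Under H0 (random ordering), E[R] = 2*n_A*n_B/(n_A+n_B) + 1 = 2*8*8/16 + 1 = 9.0000.
        Var[R] = 2*n_A*n_B*(2*n_A*n_B - n_A - n_B) / ((n_A+n_B)^2 * (n_A+n_B-1)) = 14336/3840 = 3.7333.
        SD[R] = 1.9322.
Step 4: Continuity-corrected z = (R + 0.5 - E[R]) / SD[R] = (8 + 0.5 - 9.0000) / 1.9322 = -0.2588.
Step 5: Two-sided p-value via normal approximation = 2*(1 - Phi(|z|)) = 0.795809.
Step 6: alpha = 0.1. fail to reject H0.

R = 8, z = -0.2588, p = 0.795809, fail to reject H0.


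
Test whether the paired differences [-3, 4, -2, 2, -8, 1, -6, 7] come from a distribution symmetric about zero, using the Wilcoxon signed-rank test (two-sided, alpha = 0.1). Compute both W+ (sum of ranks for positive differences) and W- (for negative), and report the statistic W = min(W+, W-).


Step 1: Drop any zero differences (none here) and take |d_i|.
|d| = [3, 4, 2, 2, 8, 1, 6, 7]
Step 2: Midrank |d_i| (ties get averaged ranks).
ranks: |3|->4, |4|->5, |2|->2.5, |2|->2.5, |8|->8, |1|->1, |6|->6, |7|->7
Step 3: Attach original signs; sum ranks with positive sign and with negative sign.
W+ = 5 + 2.5 + 1 + 7 = 15.5
W- = 4 + 2.5 + 8 + 6 = 20.5
(Check: W+ + W- = 36 should equal n(n+1)/2 = 36.)
Step 4: Test statistic W = min(W+, W-) = 15.5.
Step 5: Ties in |d|, so use the tie-corrected normal approximation.
        E[W] = n(n+1)/4 = 8*9/4 = 18.
        Tie groups: |d|=2 (t=2); sum(t^3 - t) = 6.
        Var[W] = n(n+1)(2n+1)/24 - sum(t^3-t)/48 = 1224/24 - 6/48 = 50.875.
        z = (W - E[W]) / sqrt(Var[W]) = (15.5 - 18) / 7.1327 = -0.3505.
        Two-sided p = 2*Phi(z) = 0.725964.
Step 6: alpha = 0.1. fail to reject H0.

W+ = 15.5, W- = 20.5, W = min = 15.5, p = 0.725964, fail to reject H0.


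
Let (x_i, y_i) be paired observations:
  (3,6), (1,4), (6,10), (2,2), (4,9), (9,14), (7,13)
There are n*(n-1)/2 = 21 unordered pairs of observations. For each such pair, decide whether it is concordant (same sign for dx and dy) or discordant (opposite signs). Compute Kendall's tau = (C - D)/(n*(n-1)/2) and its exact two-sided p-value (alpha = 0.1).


Step 1: Enumerate the 21 unordered pairs (i,j) with i<j and classify each by sign(x_j-x_i) * sign(y_j-y_i).
  (1,2):dx=-2,dy=-2->C; (1,3):dx=+3,dy=+4->C; (1,4):dx=-1,dy=-4->C; (1,5):dx=+1,dy=+3->C
  (1,6):dx=+6,dy=+8->C; (1,7):dx=+4,dy=+7->C; (2,3):dx=+5,dy=+6->C; (2,4):dx=+1,dy=-2->D
  (2,5):dx=+3,dy=+5->C; (2,6):dx=+8,dy=+10->C; (2,7):dx=+6,dy=+9->C; (3,4):dx=-4,dy=-8->C
  (3,5):dx=-2,dy=-1->C; (3,6):dx=+3,dy=+4->C; (3,7):dx=+1,dy=+3->C; (4,5):dx=+2,dy=+7->C
  (4,6):dx=+7,dy=+12->C; (4,7):dx=+5,dy=+11->C; (5,6):dx=+5,dy=+5->C; (5,7):dx=+3,dy=+4->C
  (6,7):dx=-2,dy=-1->C
Step 2: C = 20, D = 1, total pairs = 21.
Step 3: tau = (C - D)/(n(n-1)/2) = (20 - 1)/21 = 0.904762.
Step 4: Exact two-sided p-value (enumerate n! = 5040 permutations of y under H0): p = 0.002778.
Step 5: alpha = 0.1. reject H0.

tau_b = 0.9048 (C=20, D=1), p = 0.002778, reject H0.


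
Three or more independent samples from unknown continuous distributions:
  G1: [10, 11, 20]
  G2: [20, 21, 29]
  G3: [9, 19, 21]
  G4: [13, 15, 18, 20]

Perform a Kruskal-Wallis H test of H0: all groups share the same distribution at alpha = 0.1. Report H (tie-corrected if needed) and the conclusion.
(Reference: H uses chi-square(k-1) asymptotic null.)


Step 1: Combine all N = 13 observations and assign midranks.
sorted (value, group, rank): (9,G3,1), (10,G1,2), (11,G1,3), (13,G4,4), (15,G4,5), (18,G4,6), (19,G3,7), (20,G1,9), (20,G2,9), (20,G4,9), (21,G2,11.5), (21,G3,11.5), (29,G2,13)
Step 2: Sum ranks within each group.
R_1 = 14 (n_1 = 3)
R_2 = 33.5 (n_2 = 3)
R_3 = 19.5 (n_3 = 3)
R_4 = 24 (n_4 = 4)
Step 3: H = 12/(N(N+1)) * sum(R_i^2/n_i) - 3(N+1)
     = 12/(13*14) * (14^2/3 + 33.5^2/3 + 19.5^2/3 + 24^2/4) - 3*14
     = 0.065934 * 710.167 - 42
     = 4.824176.
Step 4: Ties present; correction factor C = 1 - 30/(13^3 - 13) = 0.986264. Corrected H = 4.824176 / 0.986264 = 4.891365.
Step 5: Under H0, H ~ chi^2(3); p-value = 0.179927.
Step 6: alpha = 0.1. fail to reject H0.

H = 4.8914, df = 3, p = 0.179927, fail to reject H0.


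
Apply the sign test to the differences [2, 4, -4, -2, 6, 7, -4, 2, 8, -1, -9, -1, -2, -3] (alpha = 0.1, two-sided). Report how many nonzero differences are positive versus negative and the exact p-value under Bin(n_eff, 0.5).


Step 1: Discard zero differences. Original n = 14; n_eff = number of nonzero differences = 14.
Nonzero differences (with sign): +2, +4, -4, -2, +6, +7, -4, +2, +8, -1, -9, -1, -2, -3
Step 2: Count signs: positive = 6, negative = 8.
Step 3: Under H0: P(positive) = 0.5, so the number of positives S ~ Bin(14, 0.5).
Step 4: Two-sided exact p-value = sum of Bin(14,0.5) probabilities at or below the observed probability = 0.790527.
Step 5: alpha = 0.1. fail to reject H0.

n_eff = 14, pos = 6, neg = 8, p = 0.790527, fail to reject H0.
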